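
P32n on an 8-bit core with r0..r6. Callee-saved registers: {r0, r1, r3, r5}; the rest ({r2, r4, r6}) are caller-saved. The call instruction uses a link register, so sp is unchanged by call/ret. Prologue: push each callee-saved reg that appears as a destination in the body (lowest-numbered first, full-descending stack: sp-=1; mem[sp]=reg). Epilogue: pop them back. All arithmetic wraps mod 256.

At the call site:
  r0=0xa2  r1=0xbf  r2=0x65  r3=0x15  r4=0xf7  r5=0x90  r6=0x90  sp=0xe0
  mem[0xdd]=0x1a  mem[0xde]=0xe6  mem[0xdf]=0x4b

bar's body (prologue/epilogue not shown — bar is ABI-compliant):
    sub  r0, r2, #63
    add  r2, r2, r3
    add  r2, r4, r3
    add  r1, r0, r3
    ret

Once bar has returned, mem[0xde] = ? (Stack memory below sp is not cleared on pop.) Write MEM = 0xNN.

MEM = 0xbf

prologue: push r0 → mem[0xdf]=0xa2, sp=0xdf
prologue: push r1 → mem[0xde]=0xbf, sp=0xde
body[0] sub  r0, r2, #63 → r0=0x26
body[1] add  r2, r2, r3 → r2=0x7a
body[2] add  r2, r4, r3 → r2=0x0c
body[3] add  r1, r0, r3 → r1=0x3b
epilogue: pop r1=0xbf, sp=0xdf
epilogue: pop r0=0xa2, sp=0xe0
prologue pushed ['r0', 'r1'] at ['0xdf', '0xde']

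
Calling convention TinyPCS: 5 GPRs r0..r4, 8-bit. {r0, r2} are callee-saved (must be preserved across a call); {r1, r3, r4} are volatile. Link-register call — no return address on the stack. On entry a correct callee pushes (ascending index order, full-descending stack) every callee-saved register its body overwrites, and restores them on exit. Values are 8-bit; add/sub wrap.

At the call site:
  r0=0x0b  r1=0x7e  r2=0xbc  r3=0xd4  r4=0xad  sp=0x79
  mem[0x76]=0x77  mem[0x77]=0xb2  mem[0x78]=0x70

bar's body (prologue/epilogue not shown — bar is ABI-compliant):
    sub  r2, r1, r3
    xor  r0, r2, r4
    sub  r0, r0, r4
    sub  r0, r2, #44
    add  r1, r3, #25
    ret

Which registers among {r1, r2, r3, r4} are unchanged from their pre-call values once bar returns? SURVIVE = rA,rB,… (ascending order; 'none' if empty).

prologue: push r0 → mem[0x78]=0x0b, sp=0x78
prologue: push r2 → mem[0x77]=0xbc, sp=0x77
body[0] sub  r2, r1, r3 → r2=0xaa
body[1] xor  r0, r2, r4 → r0=0x07
body[2] sub  r0, r0, r4 → r0=0x5a
body[3] sub  r0, r2, #44 → r0=0x7e
body[4] add  r1, r3, #25 → r1=0xed
epilogue: pop r2=0xbc, sp=0x78
epilogue: pop r0=0x0b, sp=0x79
r1: caller-saved, written=True
r2: callee-saved, written=True
r3: caller-saved, written=False
r4: caller-saved, written=False

SURVIVE = r2,r3,r4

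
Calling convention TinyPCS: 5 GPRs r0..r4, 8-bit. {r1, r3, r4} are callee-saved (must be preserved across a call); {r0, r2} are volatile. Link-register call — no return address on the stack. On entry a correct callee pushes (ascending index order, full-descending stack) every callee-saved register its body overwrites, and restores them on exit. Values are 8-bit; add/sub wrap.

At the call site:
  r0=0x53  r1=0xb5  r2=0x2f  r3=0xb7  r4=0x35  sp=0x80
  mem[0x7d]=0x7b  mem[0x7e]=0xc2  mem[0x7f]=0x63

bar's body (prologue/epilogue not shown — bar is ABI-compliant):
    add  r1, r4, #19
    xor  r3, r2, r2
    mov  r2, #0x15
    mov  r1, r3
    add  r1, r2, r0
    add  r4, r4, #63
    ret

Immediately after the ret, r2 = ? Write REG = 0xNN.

prologue: push r1 -> mem[0x7f]=0xb5, sp=0x7f
prologue: push r3 -> mem[0x7e]=0xb7, sp=0x7e
prologue: push r4 -> mem[0x7d]=0x35, sp=0x7d
body[0] add  r1, r4, #19 -> r1=0x48
body[1] xor  r3, r2, r2 -> r3=0x00
body[2] mov  r2, #0x15 -> r2=0x15
body[3] mov  r1, r3 -> r1=0x00
body[4] add  r1, r2, r0 -> r1=0x68
body[5] add  r4, r4, #63 -> r4=0x74
epilogue: pop r4=0x35, sp=0x7e
epilogue: pop r3=0xb7, sp=0x7f
epilogue: pop r1=0xb5, sp=0x80
r2 is caller-saved -> body value

REG = 0x15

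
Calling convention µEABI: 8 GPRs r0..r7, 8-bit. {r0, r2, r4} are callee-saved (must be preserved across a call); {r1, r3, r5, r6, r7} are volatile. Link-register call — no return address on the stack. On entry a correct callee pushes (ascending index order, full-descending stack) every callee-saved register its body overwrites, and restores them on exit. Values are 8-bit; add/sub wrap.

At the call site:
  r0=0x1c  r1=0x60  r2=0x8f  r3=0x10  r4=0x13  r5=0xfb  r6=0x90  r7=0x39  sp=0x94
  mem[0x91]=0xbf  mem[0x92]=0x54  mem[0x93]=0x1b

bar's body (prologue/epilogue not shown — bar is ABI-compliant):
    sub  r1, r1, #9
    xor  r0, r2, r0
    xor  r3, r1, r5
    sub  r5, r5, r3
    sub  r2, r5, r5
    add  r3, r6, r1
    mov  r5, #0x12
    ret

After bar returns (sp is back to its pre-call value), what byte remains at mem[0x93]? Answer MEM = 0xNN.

MEM = 0x1c

prologue: push r0 -> mem[0x93]=0x1c, sp=0x93
prologue: push r2 -> mem[0x92]=0x8f, sp=0x92
body[0] sub  r1, r1, #9 -> r1=0x57
body[1] xor  r0, r2, r0 -> r0=0x93
body[2] xor  r3, r1, r5 -> r3=0xac
body[3] sub  r5, r5, r3 -> r5=0x4f
body[4] sub  r2, r5, r5 -> r2=0x00
body[5] add  r3, r6, r1 -> r3=0xe7
body[6] mov  r5, #0x12 -> r5=0x12
epilogue: pop r2=0x8f, sp=0x93
epilogue: pop r0=0x1c, sp=0x94
prologue pushed ['r0', 'r2'] at ['0x93', '0x92']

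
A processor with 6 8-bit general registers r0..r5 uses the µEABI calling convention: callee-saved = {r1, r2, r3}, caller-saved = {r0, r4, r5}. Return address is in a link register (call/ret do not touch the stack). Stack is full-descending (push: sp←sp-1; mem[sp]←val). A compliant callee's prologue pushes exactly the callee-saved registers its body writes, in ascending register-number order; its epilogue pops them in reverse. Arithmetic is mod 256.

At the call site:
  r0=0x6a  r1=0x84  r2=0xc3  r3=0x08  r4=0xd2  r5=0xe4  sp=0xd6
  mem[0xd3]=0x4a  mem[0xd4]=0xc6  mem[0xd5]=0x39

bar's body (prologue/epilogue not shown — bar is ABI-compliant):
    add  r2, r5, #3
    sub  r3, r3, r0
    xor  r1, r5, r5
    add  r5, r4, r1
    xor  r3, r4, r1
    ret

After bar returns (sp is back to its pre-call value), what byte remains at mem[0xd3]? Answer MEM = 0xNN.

MEM = 0x08

prologue: push r1 → mem[0xd5]=0x84, sp=0xd5
prologue: push r2 → mem[0xd4]=0xc3, sp=0xd4
prologue: push r3 → mem[0xd3]=0x08, sp=0xd3
body[0] add  r2, r5, #3 → r2=0xe7
body[1] sub  r3, r3, r0 → r3=0x9e
body[2] xor  r1, r5, r5 → r1=0x00
body[3] add  r5, r4, r1 → r5=0xd2
body[4] xor  r3, r4, r1 → r3=0xd2
epilogue: pop r3=0x08, sp=0xd4
epilogue: pop r2=0xc3, sp=0xd5
epilogue: pop r1=0x84, sp=0xd6
prologue pushed ['r1', 'r2', 'r3'] at ['0xd5', '0xd4', '0xd3']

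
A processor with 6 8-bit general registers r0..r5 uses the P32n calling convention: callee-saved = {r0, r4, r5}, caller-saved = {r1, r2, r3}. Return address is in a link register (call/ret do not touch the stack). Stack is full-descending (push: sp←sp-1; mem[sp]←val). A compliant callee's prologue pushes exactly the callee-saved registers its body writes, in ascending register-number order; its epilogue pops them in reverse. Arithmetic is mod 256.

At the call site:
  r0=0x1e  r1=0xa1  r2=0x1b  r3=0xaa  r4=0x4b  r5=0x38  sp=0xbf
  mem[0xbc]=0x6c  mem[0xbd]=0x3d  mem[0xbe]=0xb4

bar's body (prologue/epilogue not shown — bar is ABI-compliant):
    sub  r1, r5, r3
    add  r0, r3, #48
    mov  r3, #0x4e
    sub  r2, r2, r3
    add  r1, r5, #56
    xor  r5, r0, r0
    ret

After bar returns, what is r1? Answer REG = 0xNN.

prologue: push r0 -> mem[0xbe]=0x1e, sp=0xbe
prologue: push r5 -> mem[0xbd]=0x38, sp=0xbd
body[0] sub  r1, r5, r3 -> r1=0x8e
body[1] add  r0, r3, #48 -> r0=0xda
body[2] mov  r3, #0x4e -> r3=0x4e
body[3] sub  r2, r2, r3 -> r2=0xcd
body[4] add  r1, r5, #56 -> r1=0x70
body[5] xor  r5, r0, r0 -> r5=0x00
epilogue: pop r5=0x38, sp=0xbe
epilogue: pop r0=0x1e, sp=0xbf
r1 is caller-saved -> body value

REG = 0x70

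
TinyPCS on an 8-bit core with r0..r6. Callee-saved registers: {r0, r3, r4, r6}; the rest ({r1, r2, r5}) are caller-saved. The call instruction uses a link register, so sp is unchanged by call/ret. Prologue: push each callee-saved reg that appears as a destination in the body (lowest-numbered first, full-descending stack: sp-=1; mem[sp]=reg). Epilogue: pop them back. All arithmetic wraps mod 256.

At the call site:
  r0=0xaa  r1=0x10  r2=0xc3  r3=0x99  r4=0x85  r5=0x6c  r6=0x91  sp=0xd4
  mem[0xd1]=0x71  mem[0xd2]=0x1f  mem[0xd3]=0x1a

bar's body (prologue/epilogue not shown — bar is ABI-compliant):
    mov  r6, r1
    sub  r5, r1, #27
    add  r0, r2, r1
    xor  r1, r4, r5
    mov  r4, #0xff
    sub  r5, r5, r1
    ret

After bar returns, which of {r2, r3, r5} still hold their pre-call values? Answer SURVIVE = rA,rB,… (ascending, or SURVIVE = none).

SURVIVE = r2,r3

prologue: push r0 → mem[0xd3]=0xaa, sp=0xd3
prologue: push r4 → mem[0xd2]=0x85, sp=0xd2
prologue: push r6 → mem[0xd1]=0x91, sp=0xd1
body[0] mov  r6, r1 → r6=0x10
body[1] sub  r5, r1, #27 → r5=0xf5
body[2] add  r0, r2, r1 → r0=0xd3
body[3] xor  r1, r4, r5 → r1=0x70
body[4] mov  r4, #0xff → r4=0xff
body[5] sub  r5, r5, r1 → r5=0x85
epilogue: pop r6=0x91, sp=0xd2
epilogue: pop r4=0x85, sp=0xd3
epilogue: pop r0=0xaa, sp=0xd4
r2: caller-saved, written=False
r3: callee-saved, written=False
r5: caller-saved, written=True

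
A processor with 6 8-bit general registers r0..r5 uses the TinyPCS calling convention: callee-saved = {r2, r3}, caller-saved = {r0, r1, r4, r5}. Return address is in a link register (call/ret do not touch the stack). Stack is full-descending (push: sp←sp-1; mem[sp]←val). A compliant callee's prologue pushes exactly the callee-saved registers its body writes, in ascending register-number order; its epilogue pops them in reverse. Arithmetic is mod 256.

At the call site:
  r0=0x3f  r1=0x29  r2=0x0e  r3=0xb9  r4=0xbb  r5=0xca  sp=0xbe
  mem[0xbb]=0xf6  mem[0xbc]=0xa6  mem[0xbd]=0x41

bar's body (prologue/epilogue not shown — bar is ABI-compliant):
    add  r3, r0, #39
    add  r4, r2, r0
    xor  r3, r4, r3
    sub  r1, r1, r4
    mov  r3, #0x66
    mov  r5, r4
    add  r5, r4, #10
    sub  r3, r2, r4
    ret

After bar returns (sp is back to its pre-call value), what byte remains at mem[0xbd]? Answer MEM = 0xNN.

prologue: push r3 -> mem[0xbd]=0xb9, sp=0xbd
body[0] add  r3, r0, #39 -> r3=0x66
body[1] add  r4, r2, r0 -> r4=0x4d
body[2] xor  r3, r4, r3 -> r3=0x2b
body[3] sub  r1, r1, r4 -> r1=0xdc
body[4] mov  r3, #0x66 -> r3=0x66
body[5] mov  r5, r4 -> r5=0x4d
body[6] add  r5, r4, #10 -> r5=0x57
body[7] sub  r3, r2, r4 -> r3=0xc1
epilogue: pop r3=0xb9, sp=0xbe
prologue pushed ['r3'] at ['0xbd']

MEM = 0xb9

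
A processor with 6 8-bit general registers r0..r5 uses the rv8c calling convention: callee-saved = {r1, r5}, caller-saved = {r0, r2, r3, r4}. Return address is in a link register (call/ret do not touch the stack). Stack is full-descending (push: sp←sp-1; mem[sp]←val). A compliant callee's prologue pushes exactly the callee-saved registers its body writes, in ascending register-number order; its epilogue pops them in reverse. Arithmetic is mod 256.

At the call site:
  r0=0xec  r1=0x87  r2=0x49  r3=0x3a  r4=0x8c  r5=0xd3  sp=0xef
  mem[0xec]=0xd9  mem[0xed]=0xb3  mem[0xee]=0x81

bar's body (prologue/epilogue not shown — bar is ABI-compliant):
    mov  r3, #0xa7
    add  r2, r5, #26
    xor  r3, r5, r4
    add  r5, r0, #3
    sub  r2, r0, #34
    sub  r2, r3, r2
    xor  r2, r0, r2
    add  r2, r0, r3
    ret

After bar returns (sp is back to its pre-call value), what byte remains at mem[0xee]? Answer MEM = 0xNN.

MEM = 0xd3

prologue: push r5 -> mem[0xee]=0xd3, sp=0xee
body[0] mov  r3, #0xa7 -> r3=0xa7
body[1] add  r2, r5, #26 -> r2=0xed
body[2] xor  r3, r5, r4 -> r3=0x5f
body[3] add  r5, r0, #3 -> r5=0xef
body[4] sub  r2, r0, #34 -> r2=0xca
body[5] sub  r2, r3, r2 -> r2=0x95
body[6] xor  r2, r0, r2 -> r2=0x79
body[7] add  r2, r0, r3 -> r2=0x4b
epilogue: pop r5=0xd3, sp=0xef
prologue pushed ['r5'] at ['0xee']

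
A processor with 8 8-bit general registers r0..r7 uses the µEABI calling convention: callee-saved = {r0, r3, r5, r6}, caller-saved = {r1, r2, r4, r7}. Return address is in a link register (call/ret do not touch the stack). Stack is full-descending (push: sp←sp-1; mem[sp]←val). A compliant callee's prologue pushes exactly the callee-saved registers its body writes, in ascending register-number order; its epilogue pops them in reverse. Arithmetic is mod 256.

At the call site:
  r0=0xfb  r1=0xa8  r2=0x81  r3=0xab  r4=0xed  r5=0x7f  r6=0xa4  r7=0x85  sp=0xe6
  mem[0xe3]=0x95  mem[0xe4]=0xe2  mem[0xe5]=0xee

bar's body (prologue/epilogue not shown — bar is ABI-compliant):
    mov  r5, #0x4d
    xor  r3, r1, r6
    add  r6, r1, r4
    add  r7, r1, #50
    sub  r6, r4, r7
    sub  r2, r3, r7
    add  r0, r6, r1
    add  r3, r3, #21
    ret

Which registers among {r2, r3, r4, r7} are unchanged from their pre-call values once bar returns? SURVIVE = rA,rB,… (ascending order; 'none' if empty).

SURVIVE = r3,r4

prologue: push r0 -> mem[0xe5]=0xfb, sp=0xe5
prologue: push r3 -> mem[0xe4]=0xab, sp=0xe4
prologue: push r5 -> mem[0xe3]=0x7f, sp=0xe3
prologue: push r6 -> mem[0xe2]=0xa4, sp=0xe2
body[0] mov  r5, #0x4d -> r5=0x4d
body[1] xor  r3, r1, r6 -> r3=0x0c
body[2] add  r6, r1, r4 -> r6=0x95
body[3] add  r7, r1, #50 -> r7=0xda
body[4] sub  r6, r4, r7 -> r6=0x13
body[5] sub  r2, r3, r7 -> r2=0x32
body[6] add  r0, r6, r1 -> r0=0xbb
body[7] add  r3, r3, #21 -> r3=0x21
epilogue: pop r6=0xa4, sp=0xe3
epilogue: pop r5=0x7f, sp=0xe4
epilogue: pop r3=0xab, sp=0xe5
epilogue: pop r0=0xfb, sp=0xe6
r2: caller-saved, written=True
r3: callee-saved, written=True
r4: caller-saved, written=False
r7: caller-saved, written=True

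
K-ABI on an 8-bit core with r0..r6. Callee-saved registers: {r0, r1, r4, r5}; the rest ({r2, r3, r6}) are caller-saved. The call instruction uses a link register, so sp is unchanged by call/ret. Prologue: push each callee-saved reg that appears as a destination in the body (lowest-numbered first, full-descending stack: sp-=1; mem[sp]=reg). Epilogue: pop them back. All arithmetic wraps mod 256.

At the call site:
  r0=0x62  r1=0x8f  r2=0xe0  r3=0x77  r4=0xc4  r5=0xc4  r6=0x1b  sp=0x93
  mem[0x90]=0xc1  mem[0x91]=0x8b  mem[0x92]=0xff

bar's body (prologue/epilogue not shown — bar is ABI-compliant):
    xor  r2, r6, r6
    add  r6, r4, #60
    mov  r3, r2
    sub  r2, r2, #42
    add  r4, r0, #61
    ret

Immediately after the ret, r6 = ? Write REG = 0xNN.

REG = 0x00

prologue: push r4 -> mem[0x92]=0xc4, sp=0x92
body[0] xor  r2, r6, r6 -> r2=0x00
body[1] add  r6, r4, #60 -> r6=0x00
body[2] mov  r3, r2 -> r3=0x00
body[3] sub  r2, r2, #42 -> r2=0xd6
body[4] add  r4, r0, #61 -> r4=0x9f
epilogue: pop r4=0xc4, sp=0x93
r6 is caller-saved -> body value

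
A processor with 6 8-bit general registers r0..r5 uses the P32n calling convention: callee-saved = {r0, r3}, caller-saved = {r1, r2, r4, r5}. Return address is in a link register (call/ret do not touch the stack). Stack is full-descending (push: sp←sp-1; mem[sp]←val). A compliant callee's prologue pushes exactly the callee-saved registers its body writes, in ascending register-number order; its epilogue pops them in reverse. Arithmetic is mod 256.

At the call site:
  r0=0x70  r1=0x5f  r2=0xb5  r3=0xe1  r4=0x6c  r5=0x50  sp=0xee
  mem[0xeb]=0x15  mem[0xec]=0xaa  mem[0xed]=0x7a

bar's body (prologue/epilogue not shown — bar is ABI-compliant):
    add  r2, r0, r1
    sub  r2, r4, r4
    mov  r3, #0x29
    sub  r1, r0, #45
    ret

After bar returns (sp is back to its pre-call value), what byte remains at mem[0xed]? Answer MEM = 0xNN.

MEM = 0xe1

prologue: push r3 -> mem[0xed]=0xe1, sp=0xed
body[0] add  r2, r0, r1 -> r2=0xcf
body[1] sub  r2, r4, r4 -> r2=0x00
body[2] mov  r3, #0x29 -> r3=0x29
body[3] sub  r1, r0, #45 -> r1=0x43
epilogue: pop r3=0xe1, sp=0xee
prologue pushed ['r3'] at ['0xed']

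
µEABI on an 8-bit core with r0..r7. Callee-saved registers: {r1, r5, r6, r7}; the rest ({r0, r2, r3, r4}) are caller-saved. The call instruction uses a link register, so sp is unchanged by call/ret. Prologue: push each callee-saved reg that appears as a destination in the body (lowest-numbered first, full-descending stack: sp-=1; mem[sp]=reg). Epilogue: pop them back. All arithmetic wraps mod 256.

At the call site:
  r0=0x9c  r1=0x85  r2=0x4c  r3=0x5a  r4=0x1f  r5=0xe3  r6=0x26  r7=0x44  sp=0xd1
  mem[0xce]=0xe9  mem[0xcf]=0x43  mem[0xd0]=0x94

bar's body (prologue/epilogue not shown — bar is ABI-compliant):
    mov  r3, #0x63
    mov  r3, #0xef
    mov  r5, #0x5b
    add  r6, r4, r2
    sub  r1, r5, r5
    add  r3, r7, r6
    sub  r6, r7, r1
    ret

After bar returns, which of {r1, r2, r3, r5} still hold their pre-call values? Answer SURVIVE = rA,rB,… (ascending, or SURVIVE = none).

prologue: push r1 -> mem[0xd0]=0x85, sp=0xd0
prologue: push r5 -> mem[0xcf]=0xe3, sp=0xcf
prologue: push r6 -> mem[0xce]=0x26, sp=0xce
body[0] mov  r3, #0x63 -> r3=0x63
body[1] mov  r3, #0xef -> r3=0xef
body[2] mov  r5, #0x5b -> r5=0x5b
body[3] add  r6, r4, r2 -> r6=0x6b
body[4] sub  r1, r5, r5 -> r1=0x00
body[5] add  r3, r7, r6 -> r3=0xaf
body[6] sub  r6, r7, r1 -> r6=0x44
epilogue: pop r6=0x26, sp=0xcf
epilogue: pop r5=0xe3, sp=0xd0
epilogue: pop r1=0x85, sp=0xd1
r1: callee-saved, written=True
r2: caller-saved, written=False
r3: caller-saved, written=True
r5: callee-saved, written=True

SURVIVE = r1,r2,r5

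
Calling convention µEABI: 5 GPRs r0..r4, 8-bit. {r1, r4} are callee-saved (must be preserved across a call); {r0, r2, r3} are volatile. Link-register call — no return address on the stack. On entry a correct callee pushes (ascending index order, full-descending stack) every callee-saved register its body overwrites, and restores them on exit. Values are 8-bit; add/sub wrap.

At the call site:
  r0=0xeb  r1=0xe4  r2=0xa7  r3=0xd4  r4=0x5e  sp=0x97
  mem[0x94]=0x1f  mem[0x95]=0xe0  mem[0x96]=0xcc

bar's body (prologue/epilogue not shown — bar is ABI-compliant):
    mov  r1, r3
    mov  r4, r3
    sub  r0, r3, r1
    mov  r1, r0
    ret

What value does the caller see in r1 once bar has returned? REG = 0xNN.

prologue: push r1 → mem[0x96]=0xe4, sp=0x96
prologue: push r4 → mem[0x95]=0x5e, sp=0x95
body[0] mov  r1, r3 → r1=0xd4
body[1] mov  r4, r3 → r4=0xd4
body[2] sub  r0, r3, r1 → r0=0x00
body[3] mov  r1, r0 → r1=0x00
epilogue: pop r4=0x5e, sp=0x96
epilogue: pop r1=0xe4, sp=0x97
r1 is callee-saved → restored

REG = 0xe4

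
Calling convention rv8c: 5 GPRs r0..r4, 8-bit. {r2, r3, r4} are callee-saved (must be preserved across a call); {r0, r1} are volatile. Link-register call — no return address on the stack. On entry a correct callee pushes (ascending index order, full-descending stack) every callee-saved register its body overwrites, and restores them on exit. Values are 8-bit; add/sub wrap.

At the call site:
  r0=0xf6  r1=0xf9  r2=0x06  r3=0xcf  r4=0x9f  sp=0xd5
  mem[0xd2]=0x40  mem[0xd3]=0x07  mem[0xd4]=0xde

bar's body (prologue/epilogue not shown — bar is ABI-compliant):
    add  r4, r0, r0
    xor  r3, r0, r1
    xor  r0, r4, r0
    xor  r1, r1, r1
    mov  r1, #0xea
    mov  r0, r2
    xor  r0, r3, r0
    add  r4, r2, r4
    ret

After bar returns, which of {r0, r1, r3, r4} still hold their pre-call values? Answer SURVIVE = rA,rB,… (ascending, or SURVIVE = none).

prologue: push r3 → mem[0xd4]=0xcf, sp=0xd4
prologue: push r4 → mem[0xd3]=0x9f, sp=0xd3
body[0] add  r4, r0, r0 → r4=0xec
body[1] xor  r3, r0, r1 → r3=0x0f
body[2] xor  r0, r4, r0 → r0=0x1a
body[3] xor  r1, r1, r1 → r1=0x00
body[4] mov  r1, #0xea → r1=0xea
body[5] mov  r0, r2 → r0=0x06
body[6] xor  r0, r3, r0 → r0=0x09
body[7] add  r4, r2, r4 → r4=0xf2
epilogue: pop r4=0x9f, sp=0xd4
epilogue: pop r3=0xcf, sp=0xd5
r0: caller-saved, written=True
r1: caller-saved, written=True
r3: callee-saved, written=True
r4: callee-saved, written=True

SURVIVE = r3,r4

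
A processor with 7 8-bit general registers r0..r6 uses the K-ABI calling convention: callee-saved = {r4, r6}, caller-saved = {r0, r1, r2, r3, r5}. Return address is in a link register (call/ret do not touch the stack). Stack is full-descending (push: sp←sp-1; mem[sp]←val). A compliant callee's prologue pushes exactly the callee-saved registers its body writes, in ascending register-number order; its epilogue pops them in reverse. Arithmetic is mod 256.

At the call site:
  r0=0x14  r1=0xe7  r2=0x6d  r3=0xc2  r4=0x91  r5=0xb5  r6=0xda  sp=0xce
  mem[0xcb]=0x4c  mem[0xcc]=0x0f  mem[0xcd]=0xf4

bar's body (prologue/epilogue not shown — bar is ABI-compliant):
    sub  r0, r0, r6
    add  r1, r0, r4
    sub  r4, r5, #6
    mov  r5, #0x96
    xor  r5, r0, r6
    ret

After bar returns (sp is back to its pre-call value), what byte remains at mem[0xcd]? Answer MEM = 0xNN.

prologue: push r4 -> mem[0xcd]=0x91, sp=0xcd
body[0] sub  r0, r0, r6 -> r0=0x3a
body[1] add  r1, r0, r4 -> r1=0xcb
body[2] sub  r4, r5, #6 -> r4=0xaf
body[3] mov  r5, #0x96 -> r5=0x96
body[4] xor  r5, r0, r6 -> r5=0xe0
epilogue: pop r4=0x91, sp=0xce
prologue pushed ['r4'] at ['0xcd']

MEM = 0x91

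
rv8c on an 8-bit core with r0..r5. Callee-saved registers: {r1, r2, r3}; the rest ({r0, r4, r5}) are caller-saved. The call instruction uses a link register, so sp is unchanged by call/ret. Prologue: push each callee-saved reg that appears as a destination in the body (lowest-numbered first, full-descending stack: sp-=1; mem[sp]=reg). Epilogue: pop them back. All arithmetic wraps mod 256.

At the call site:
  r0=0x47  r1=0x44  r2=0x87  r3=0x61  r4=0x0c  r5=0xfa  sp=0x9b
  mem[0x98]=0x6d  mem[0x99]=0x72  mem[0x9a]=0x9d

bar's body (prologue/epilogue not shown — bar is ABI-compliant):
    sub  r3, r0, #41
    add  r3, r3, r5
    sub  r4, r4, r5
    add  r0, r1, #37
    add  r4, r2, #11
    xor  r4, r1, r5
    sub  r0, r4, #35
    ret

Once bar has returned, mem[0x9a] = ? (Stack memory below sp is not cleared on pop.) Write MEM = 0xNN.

MEM = 0x61

prologue: push r3 -> mem[0x9a]=0x61, sp=0x9a
body[0] sub  r3, r0, #41 -> r3=0x1e
body[1] add  r3, r3, r5 -> r3=0x18
body[2] sub  r4, r4, r5 -> r4=0x12
body[3] add  r0, r1, #37 -> r0=0x69
body[4] add  r4, r2, #11 -> r4=0x92
body[5] xor  r4, r1, r5 -> r4=0xbe
body[6] sub  r0, r4, #35 -> r0=0x9b
epilogue: pop r3=0x61, sp=0x9b
prologue pushed ['r3'] at ['0x9a']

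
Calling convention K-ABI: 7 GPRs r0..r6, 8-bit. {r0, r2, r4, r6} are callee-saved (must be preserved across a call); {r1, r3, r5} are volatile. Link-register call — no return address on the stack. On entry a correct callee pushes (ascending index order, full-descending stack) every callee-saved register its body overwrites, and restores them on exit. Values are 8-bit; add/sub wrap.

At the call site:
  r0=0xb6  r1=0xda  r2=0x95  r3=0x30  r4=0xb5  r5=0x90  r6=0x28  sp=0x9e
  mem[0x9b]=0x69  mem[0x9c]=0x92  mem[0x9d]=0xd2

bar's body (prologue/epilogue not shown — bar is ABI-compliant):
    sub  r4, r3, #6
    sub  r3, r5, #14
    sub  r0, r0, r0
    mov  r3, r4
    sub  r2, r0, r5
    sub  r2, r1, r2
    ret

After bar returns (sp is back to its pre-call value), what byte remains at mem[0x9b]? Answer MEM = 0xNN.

MEM = 0xb5

prologue: push r0 -> mem[0x9d]=0xb6, sp=0x9d
prologue: push r2 -> mem[0x9c]=0x95, sp=0x9c
prologue: push r4 -> mem[0x9b]=0xb5, sp=0x9b
body[0] sub  r4, r3, #6 -> r4=0x2a
body[1] sub  r3, r5, #14 -> r3=0x82
body[2] sub  r0, r0, r0 -> r0=0x00
body[3] mov  r3, r4 -> r3=0x2a
body[4] sub  r2, r0, r5 -> r2=0x70
body[5] sub  r2, r1, r2 -> r2=0x6a
epilogue: pop r4=0xb5, sp=0x9c
epilogue: pop r2=0x95, sp=0x9d
epilogue: pop r0=0xb6, sp=0x9e
prologue pushed ['r0', 'r2', 'r4'] at ['0x9d', '0x9c', '0x9b']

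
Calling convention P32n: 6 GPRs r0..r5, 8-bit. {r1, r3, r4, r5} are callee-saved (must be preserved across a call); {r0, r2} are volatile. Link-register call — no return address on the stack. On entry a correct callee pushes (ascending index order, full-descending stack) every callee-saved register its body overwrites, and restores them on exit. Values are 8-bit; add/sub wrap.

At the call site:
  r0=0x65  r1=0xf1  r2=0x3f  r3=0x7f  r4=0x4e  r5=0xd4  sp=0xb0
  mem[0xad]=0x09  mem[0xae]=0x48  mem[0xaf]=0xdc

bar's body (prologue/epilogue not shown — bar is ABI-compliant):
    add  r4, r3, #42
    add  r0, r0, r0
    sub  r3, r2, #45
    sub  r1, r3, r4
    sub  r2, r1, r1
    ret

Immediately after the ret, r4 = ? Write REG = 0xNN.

prologue: push r1 -> mem[0xaf]=0xf1, sp=0xaf
prologue: push r3 -> mem[0xae]=0x7f, sp=0xae
prologue: push r4 -> mem[0xad]=0x4e, sp=0xad
body[0] add  r4, r3, #42 -> r4=0xa9
body[1] add  r0, r0, r0 -> r0=0xca
body[2] sub  r3, r2, #45 -> r3=0x12
body[3] sub  r1, r3, r4 -> r1=0x69
body[4] sub  r2, r1, r1 -> r2=0x00
epilogue: pop r4=0x4e, sp=0xae
epilogue: pop r3=0x7f, sp=0xaf
epilogue: pop r1=0xf1, sp=0xb0
r4 is callee-saved -> restored

REG = 0x4e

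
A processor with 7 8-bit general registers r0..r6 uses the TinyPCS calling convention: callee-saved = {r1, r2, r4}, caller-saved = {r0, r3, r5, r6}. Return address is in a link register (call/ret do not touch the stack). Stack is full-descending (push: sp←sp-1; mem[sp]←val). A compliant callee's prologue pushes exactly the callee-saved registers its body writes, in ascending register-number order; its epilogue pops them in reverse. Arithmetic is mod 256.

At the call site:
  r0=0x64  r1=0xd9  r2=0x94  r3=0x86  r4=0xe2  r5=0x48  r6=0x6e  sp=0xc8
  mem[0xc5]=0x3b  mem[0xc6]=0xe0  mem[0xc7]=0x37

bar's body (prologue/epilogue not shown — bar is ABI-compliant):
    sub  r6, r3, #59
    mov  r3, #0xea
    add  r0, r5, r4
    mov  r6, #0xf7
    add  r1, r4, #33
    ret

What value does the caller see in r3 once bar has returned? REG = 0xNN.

REG = 0xea

prologue: push r1 → mem[0xc7]=0xd9, sp=0xc7
body[0] sub  r6, r3, #59 → r6=0x4b
body[1] mov  r3, #0xea → r3=0xea
body[2] add  r0, r5, r4 → r0=0x2a
body[3] mov  r6, #0xf7 → r6=0xf7
body[4] add  r1, r4, #33 → r1=0x03
epilogue: pop r1=0xd9, sp=0xc8
r3 is caller-saved → body value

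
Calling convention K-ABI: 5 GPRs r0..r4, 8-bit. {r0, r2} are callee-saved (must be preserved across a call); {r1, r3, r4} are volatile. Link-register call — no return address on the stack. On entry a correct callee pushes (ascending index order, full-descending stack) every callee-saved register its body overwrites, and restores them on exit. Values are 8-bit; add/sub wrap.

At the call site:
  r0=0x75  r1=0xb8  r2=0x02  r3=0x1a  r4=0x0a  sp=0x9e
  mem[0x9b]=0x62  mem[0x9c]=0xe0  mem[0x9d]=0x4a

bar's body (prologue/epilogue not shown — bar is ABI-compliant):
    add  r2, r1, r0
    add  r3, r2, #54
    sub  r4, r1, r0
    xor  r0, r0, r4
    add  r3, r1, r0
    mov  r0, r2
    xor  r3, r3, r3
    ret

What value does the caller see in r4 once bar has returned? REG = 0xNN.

REG = 0x43

prologue: push r0 → mem[0x9d]=0x75, sp=0x9d
prologue: push r2 → mem[0x9c]=0x02, sp=0x9c
body[0] add  r2, r1, r0 → r2=0x2d
body[1] add  r3, r2, #54 → r3=0x63
body[2] sub  r4, r1, r0 → r4=0x43
body[3] xor  r0, r0, r4 → r0=0x36
body[4] add  r3, r1, r0 → r3=0xee
body[5] mov  r0, r2 → r0=0x2d
body[6] xor  r3, r3, r3 → r3=0x00
epilogue: pop r2=0x02, sp=0x9d
epilogue: pop r0=0x75, sp=0x9e
r4 is caller-saved → body value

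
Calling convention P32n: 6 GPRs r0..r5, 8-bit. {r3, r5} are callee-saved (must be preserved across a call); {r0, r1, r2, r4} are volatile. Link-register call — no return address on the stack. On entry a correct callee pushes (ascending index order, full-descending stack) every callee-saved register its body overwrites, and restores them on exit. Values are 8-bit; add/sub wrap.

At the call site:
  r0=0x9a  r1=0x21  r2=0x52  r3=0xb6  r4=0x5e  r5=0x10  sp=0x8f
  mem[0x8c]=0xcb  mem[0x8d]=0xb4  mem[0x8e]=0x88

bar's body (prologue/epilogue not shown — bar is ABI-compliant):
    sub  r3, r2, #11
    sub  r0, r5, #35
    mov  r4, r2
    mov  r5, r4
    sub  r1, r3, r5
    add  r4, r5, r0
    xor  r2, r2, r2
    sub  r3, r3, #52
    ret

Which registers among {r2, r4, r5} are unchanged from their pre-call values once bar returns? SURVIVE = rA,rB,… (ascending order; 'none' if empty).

prologue: push r3 → mem[0x8e]=0xb6, sp=0x8e
prologue: push r5 → mem[0x8d]=0x10, sp=0x8d
body[0] sub  r3, r2, #11 → r3=0x47
body[1] sub  r0, r5, #35 → r0=0xed
body[2] mov  r4, r2 → r4=0x52
body[3] mov  r5, r4 → r5=0x52
body[4] sub  r1, r3, r5 → r1=0xf5
body[5] add  r4, r5, r0 → r4=0x3f
body[6] xor  r2, r2, r2 → r2=0x00
body[7] sub  r3, r3, #52 → r3=0x13
epilogue: pop r5=0x10, sp=0x8e
epilogue: pop r3=0xb6, sp=0x8f
r2: caller-saved, written=True
r4: caller-saved, written=True
r5: callee-saved, written=True

SURVIVE = r5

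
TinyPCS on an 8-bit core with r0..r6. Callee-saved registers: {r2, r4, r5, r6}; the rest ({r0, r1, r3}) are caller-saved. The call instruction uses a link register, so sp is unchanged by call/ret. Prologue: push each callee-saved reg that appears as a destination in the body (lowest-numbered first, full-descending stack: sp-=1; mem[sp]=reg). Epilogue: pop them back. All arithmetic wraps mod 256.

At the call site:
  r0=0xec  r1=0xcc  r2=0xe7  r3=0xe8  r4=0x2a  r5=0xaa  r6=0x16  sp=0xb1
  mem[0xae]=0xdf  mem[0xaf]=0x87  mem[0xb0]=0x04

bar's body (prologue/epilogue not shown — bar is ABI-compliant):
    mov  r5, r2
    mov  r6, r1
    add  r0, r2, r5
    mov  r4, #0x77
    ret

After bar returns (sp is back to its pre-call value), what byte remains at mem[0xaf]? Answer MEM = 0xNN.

MEM = 0xaa

prologue: push r4 → mem[0xb0]=0x2a, sp=0xb0
prologue: push r5 → mem[0xaf]=0xaa, sp=0xaf
prologue: push r6 → mem[0xae]=0x16, sp=0xae
body[0] mov  r5, r2 → r5=0xe7
body[1] mov  r6, r1 → r6=0xcc
body[2] add  r0, r2, r5 → r0=0xce
body[3] mov  r4, #0x77 → r4=0x77
epilogue: pop r6=0x16, sp=0xaf
epilogue: pop r5=0xaa, sp=0xb0
epilogue: pop r4=0x2a, sp=0xb1
prologue pushed ['r4', 'r5', 'r6'] at ['0xb0', '0xaf', '0xae']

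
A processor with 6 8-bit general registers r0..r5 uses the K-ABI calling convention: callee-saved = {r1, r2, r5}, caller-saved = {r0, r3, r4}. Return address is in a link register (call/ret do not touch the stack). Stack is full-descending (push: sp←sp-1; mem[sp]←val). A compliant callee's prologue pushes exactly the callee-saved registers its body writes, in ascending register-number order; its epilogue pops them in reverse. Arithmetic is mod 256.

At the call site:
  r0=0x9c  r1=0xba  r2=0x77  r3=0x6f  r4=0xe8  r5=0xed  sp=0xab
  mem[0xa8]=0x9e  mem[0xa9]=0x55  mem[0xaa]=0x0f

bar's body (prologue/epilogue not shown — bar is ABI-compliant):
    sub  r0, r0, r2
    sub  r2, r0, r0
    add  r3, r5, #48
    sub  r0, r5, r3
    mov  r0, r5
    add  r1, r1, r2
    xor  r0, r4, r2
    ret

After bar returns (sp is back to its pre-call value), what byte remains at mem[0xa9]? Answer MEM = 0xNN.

MEM = 0x77

prologue: push r1 -> mem[0xaa]=0xba, sp=0xaa
prologue: push r2 -> mem[0xa9]=0x77, sp=0xa9
body[0] sub  r0, r0, r2 -> r0=0x25
body[1] sub  r2, r0, r0 -> r2=0x00
body[2] add  r3, r5, #48 -> r3=0x1d
body[3] sub  r0, r5, r3 -> r0=0xd0
body[4] mov  r0, r5 -> r0=0xed
body[5] add  r1, r1, r2 -> r1=0xba
body[6] xor  r0, r4, r2 -> r0=0xe8
epilogue: pop r2=0x77, sp=0xaa
epilogue: pop r1=0xba, sp=0xab
prologue pushed ['r1', 'r2'] at ['0xaa', '0xa9']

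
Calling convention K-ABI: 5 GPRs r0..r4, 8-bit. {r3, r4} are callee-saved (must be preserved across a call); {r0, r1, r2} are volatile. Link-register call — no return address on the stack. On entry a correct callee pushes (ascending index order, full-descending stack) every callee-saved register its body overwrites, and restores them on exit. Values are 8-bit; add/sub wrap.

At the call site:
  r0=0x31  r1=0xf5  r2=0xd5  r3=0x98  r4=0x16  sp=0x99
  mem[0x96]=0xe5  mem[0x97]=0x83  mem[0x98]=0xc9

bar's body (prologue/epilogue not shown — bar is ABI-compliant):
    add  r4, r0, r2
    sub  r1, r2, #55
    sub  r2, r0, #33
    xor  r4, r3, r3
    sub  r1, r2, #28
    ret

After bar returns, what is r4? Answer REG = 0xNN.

REG = 0x16

prologue: push r4 → mem[0x98]=0x16, sp=0x98
body[0] add  r4, r0, r2 → r4=0x06
body[1] sub  r1, r2, #55 → r1=0x9e
body[2] sub  r2, r0, #33 → r2=0x10
body[3] xor  r4, r3, r3 → r4=0x00
body[4] sub  r1, r2, #28 → r1=0xf4
epilogue: pop r4=0x16, sp=0x99
r4 is callee-saved → restored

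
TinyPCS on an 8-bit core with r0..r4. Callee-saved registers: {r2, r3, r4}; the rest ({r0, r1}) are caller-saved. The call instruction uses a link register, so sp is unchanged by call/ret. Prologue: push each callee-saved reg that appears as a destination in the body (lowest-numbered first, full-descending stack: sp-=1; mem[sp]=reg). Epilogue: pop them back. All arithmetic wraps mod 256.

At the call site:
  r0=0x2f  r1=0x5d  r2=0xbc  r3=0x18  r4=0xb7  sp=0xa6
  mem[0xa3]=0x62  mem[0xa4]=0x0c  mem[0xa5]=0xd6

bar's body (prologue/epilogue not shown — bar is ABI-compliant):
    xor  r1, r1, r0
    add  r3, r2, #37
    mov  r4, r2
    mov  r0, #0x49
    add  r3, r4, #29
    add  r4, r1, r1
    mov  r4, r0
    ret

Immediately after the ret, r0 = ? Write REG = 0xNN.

prologue: push r3 -> mem[0xa5]=0x18, sp=0xa5
prologue: push r4 -> mem[0xa4]=0xb7, sp=0xa4
body[0] xor  r1, r1, r0 -> r1=0x72
body[1] add  r3, r2, #37 -> r3=0xe1
body[2] mov  r4, r2 -> r4=0xbc
body[3] mov  r0, #0x49 -> r0=0x49
body[4] add  r3, r4, #29 -> r3=0xd9
body[5] add  r4, r1, r1 -> r4=0xe4
body[6] mov  r4, r0 -> r4=0x49
epilogue: pop r4=0xb7, sp=0xa5
epilogue: pop r3=0x18, sp=0xa6
r0 is caller-saved -> body value

REG = 0x49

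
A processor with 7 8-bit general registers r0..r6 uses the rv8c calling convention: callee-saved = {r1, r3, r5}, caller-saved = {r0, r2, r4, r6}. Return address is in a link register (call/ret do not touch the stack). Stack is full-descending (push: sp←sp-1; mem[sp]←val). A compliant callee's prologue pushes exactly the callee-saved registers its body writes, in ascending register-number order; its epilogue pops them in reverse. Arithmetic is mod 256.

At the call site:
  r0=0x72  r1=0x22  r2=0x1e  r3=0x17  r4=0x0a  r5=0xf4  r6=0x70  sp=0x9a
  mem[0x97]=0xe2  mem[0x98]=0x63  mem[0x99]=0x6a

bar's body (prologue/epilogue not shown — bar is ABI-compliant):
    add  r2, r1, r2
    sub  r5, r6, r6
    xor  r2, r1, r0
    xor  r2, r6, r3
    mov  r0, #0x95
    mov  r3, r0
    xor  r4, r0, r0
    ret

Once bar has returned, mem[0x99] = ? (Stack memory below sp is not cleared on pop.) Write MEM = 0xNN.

MEM = 0x17

prologue: push r3 → mem[0x99]=0x17, sp=0x99
prologue: push r5 → mem[0x98]=0xf4, sp=0x98
body[0] add  r2, r1, r2 → r2=0x40
body[1] sub  r5, r6, r6 → r5=0x00
body[2] xor  r2, r1, r0 → r2=0x50
body[3] xor  r2, r6, r3 → r2=0x67
body[4] mov  r0, #0x95 → r0=0x95
body[5] mov  r3, r0 → r3=0x95
body[6] xor  r4, r0, r0 → r4=0x00
epilogue: pop r5=0xf4, sp=0x99
epilogue: pop r3=0x17, sp=0x9a
prologue pushed ['r3', 'r5'] at ['0x99', '0x98']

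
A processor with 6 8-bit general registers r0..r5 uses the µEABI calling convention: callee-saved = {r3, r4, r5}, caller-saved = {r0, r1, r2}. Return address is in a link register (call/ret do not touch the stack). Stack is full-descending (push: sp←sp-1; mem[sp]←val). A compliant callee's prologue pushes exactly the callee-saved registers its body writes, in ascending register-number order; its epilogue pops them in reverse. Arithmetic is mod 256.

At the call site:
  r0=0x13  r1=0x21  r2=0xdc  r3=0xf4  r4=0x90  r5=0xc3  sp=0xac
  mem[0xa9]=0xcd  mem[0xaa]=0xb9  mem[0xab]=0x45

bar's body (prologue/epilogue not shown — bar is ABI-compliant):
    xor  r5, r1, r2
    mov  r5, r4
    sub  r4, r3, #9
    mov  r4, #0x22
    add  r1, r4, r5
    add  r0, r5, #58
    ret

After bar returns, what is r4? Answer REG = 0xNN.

REG = 0x90

prologue: push r4 -> mem[0xab]=0x90, sp=0xab
prologue: push r5 -> mem[0xaa]=0xc3, sp=0xaa
body[0] xor  r5, r1, r2 -> r5=0xfd
body[1] mov  r5, r4 -> r5=0x90
body[2] sub  r4, r3, #9 -> r4=0xeb
body[3] mov  r4, #0x22 -> r4=0x22
body[4] add  r1, r4, r5 -> r1=0xb2
body[5] add  r0, r5, #58 -> r0=0xca
epilogue: pop r5=0xc3, sp=0xab
epilogue: pop r4=0x90, sp=0xac
r4 is callee-saved -> restored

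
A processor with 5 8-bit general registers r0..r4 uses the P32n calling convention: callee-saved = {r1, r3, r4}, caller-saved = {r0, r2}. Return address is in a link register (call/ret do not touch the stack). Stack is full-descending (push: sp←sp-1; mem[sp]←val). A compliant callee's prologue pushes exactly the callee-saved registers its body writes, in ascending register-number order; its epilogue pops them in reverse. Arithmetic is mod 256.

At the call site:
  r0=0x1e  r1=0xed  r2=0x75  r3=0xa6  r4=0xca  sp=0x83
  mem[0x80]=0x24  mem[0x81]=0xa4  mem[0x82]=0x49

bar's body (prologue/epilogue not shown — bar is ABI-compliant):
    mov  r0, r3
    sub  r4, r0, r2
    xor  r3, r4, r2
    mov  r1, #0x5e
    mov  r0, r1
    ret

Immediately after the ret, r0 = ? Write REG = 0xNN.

REG = 0x5e

prologue: push r1 → mem[0x82]=0xed, sp=0x82
prologue: push r3 → mem[0x81]=0xa6, sp=0x81
prologue: push r4 → mem[0x80]=0xca, sp=0x80
body[0] mov  r0, r3 → r0=0xa6
body[1] sub  r4, r0, r2 → r4=0x31
body[2] xor  r3, r4, r2 → r3=0x44
body[3] mov  r1, #0x5e → r1=0x5e
body[4] mov  r0, r1 → r0=0x5e
epilogue: pop r4=0xca, sp=0x81
epilogue: pop r3=0xa6, sp=0x82
epilogue: pop r1=0xed, sp=0x83
r0 is caller-saved → body value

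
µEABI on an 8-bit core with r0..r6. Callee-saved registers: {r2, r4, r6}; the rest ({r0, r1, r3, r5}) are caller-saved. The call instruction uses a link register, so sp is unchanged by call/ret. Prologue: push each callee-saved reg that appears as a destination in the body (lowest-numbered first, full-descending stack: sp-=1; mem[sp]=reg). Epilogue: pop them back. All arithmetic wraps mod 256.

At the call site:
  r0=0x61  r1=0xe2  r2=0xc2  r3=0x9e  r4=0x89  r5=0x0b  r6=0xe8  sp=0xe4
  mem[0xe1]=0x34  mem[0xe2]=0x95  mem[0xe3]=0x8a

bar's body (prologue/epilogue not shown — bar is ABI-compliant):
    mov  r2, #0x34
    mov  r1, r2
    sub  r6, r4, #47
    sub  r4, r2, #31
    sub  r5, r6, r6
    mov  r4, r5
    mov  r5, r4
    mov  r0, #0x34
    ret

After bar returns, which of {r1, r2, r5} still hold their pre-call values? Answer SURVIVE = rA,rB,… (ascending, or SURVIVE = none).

SURVIVE = r2

prologue: push r2 → mem[0xe3]=0xc2, sp=0xe3
prologue: push r4 → mem[0xe2]=0x89, sp=0xe2
prologue: push r6 → mem[0xe1]=0xe8, sp=0xe1
body[0] mov  r2, #0x34 → r2=0x34
body[1] mov  r1, r2 → r1=0x34
body[2] sub  r6, r4, #47 → r6=0x5a
body[3] sub  r4, r2, #31 → r4=0x15
body[4] sub  r5, r6, r6 → r5=0x00
body[5] mov  r4, r5 → r4=0x00
body[6] mov  r5, r4 → r5=0x00
body[7] mov  r0, #0x34 → r0=0x34
epilogue: pop r6=0xe8, sp=0xe2
epilogue: pop r4=0x89, sp=0xe3
epilogue: pop r2=0xc2, sp=0xe4
r1: caller-saved, written=True
r2: callee-saved, written=True
r5: caller-saved, written=True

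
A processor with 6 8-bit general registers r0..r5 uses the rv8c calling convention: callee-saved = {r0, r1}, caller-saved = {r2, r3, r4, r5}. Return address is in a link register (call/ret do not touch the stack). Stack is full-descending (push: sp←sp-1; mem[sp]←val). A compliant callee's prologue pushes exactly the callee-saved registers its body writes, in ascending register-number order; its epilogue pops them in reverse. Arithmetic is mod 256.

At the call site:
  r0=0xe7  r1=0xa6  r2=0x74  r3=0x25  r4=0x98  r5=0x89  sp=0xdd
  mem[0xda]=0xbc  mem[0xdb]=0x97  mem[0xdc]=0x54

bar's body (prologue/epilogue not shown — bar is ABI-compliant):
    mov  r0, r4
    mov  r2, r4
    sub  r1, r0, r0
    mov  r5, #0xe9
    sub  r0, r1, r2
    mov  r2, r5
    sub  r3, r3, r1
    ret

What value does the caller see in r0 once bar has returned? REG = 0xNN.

prologue: push r0 -> mem[0xdc]=0xe7, sp=0xdc
prologue: push r1 -> mem[0xdb]=0xa6, sp=0xdb
body[0] mov  r0, r4 -> r0=0x98
body[1] mov  r2, r4 -> r2=0x98
body[2] sub  r1, r0, r0 -> r1=0x00
body[3] mov  r5, #0xe9 -> r5=0xe9
body[4] sub  r0, r1, r2 -> r0=0x68
body[5] mov  r2, r5 -> r2=0xe9
body[6] sub  r3, r3, r1 -> r3=0x25
epilogue: pop r1=0xa6, sp=0xdc
epilogue: pop r0=0xe7, sp=0xdd
r0 is callee-saved -> restored

REG = 0xe7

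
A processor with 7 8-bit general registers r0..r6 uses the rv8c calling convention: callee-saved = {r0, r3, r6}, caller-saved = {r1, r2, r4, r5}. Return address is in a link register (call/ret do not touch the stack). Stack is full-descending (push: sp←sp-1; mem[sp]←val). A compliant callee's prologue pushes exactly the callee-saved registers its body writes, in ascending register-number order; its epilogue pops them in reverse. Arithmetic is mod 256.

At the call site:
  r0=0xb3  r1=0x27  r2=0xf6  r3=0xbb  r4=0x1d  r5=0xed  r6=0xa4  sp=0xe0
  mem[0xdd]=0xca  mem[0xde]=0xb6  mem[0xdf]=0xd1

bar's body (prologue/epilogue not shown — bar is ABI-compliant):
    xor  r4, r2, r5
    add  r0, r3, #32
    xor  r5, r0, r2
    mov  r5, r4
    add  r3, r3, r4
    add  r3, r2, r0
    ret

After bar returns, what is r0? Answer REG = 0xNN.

REG = 0xb3

prologue: push r0 → mem[0xdf]=0xb3, sp=0xdf
prologue: push r3 → mem[0xde]=0xbb, sp=0xde
body[0] xor  r4, r2, r5 → r4=0x1b
body[1] add  r0, r3, #32 → r0=0xdb
body[2] xor  r5, r0, r2 → r5=0x2d
body[3] mov  r5, r4 → r5=0x1b
body[4] add  r3, r3, r4 → r3=0xd6
body[5] add  r3, r2, r0 → r3=0xd1
epilogue: pop r3=0xbb, sp=0xdf
epilogue: pop r0=0xb3, sp=0xe0
r0 is callee-saved → restored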